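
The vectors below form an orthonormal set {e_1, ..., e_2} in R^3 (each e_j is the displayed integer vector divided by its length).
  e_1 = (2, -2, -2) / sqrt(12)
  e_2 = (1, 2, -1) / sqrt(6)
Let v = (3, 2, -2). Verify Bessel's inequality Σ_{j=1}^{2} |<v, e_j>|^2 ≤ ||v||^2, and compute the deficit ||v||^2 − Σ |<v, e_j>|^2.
Σ |<v, e_j>|^2 = 33/2; ||v||^2 = 17; deficit = 1/2

Write each e_j = u_j / sqrt(<u_j, u_j>) where u_j is the displayed integer vector. Then <v, e_j> = <v, u_j> / sqrt(<u_j, u_j>), so |<v, e_j>|^2 = <v, u_j>^2 / <u_j, u_j>.
Coefficients: <v, e_1> = 6/sqrt(12), <v, e_2> = 9/sqrt(6).
Square and sum: Σ |<v, e_j>|^2 = 33/2.
Compute ||v||^2 = v·v = 17.
Deficit = 17 − 33/2 = 1/2 ≥ 0, confirming Bessel's inequality. (The deficit equals ||v − Σ <v,e_j> e_j||^2, the squared distance from v to span{e_j}.)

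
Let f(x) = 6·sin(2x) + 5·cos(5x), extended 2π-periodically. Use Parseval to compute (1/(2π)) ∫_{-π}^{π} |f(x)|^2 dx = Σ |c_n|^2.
Σ |c_n|^2 = 61/2

Expand |f|^2 and use orthogonality of {sin(nx), cos(mx)} on [-π, π]:
  ∫_{-π}^{π} sin(nx)^2 dx = π, ∫ cos(mx)^2 dx = π, and cross terms integrate to 0.
So ∫_{-π}^{π} f(x)^2 dx = 6^2 · π + 5^2 · π = (36 + 25)π.
Divide by 2π: (36 + 25)/2 = 61/2.
By Parseval, this equals Σ |c_n|^2.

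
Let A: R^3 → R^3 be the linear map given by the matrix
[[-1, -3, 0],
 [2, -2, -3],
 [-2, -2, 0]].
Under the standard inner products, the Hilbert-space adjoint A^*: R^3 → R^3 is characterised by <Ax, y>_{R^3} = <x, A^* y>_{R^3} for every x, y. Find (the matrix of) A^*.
A^* = A^T =
[[-1, 2, -2],
 [-3, -2, -2],
 [0, -3, 0]]

For real matrices with standard dot products, the defining identity <Ax, y> = <x, A^* y> gives (Ax)^T y = x^T (A^*) y, i.e. x^T A^T y = x^T (A^*) y. Since this holds for all x, y, we must have A^* = A^T. Therefore
A^* =
[[-1, 2, -2],
 [-3, -2, -2],
 [0, -3, 0]].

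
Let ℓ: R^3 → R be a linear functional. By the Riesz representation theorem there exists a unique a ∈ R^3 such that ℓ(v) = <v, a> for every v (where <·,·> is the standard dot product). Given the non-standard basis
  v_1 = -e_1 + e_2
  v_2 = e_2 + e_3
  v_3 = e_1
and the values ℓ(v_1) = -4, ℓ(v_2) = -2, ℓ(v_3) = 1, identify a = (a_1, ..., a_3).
a = (1, -3, 1)

Write a = (a_1, ..., a_3) in the standard basis. For each basis vector v_i, ℓ(v_i) = <v_i, a> is a linear equation in the a_j's. Collect the n equations into a matrix system V a = ℓ, where row i of V is v_i (expressed in the standard basis). Since V is invertible (lower-triangular with 1s on the diagonal, up to permutation), solve by back-substitution:
  V =
[[-1, 1, 0],
 [0, 1, 1],
 [1, 0, 0]]
  V a = (-4, -2, 1)
Solving gives a = (1, -3, 1).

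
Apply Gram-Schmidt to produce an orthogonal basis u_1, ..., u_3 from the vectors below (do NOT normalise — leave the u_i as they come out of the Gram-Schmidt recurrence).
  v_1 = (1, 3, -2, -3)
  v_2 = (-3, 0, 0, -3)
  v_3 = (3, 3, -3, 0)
Orthogonal basis:
  u_1 = (1, 3, -2, -3)
  u_2 = (-75/23, -18/23, 12/23, -51/23)
  u_3 = (-1/2, 0, -1, 1/2)

Apply the Gram-Schmidt recurrence
  u_1 = v_1
  u_i = v_i − Σ_{j<i} ((v_i · u_j) / (u_j · u_j)) · u_j.

Step by step this gives:
  u_1 = (1, 3, -2, -3)
  u_2 = (-75/23, -18/23, 12/23, -51/23)
  u_3 = (-1/2, 0, -1, 1/2)

Orthogonality check:
  u_2 · u_1 = 0 (should be 0)
  u_3 · u_1 = 0 (should be 0)
  u_3 · u_2 = 0 (should be 0)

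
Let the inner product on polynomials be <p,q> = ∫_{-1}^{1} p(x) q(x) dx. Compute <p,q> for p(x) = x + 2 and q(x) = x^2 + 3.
<p,q> = 40/3

Expand the product: p(x)·q(x) = x^3 + 2*x^2 + 3*x + 6.
∫_{-1}^{1} of each monomial x^k gives [2/(k+1) if k even, 0 if k odd]. Integrating term-by-term (or equivalently evaluating the antiderivative F(x) = x^4/4 + 2*x^3/3 + 3*x^2/2 + 6*x at the endpoints):
  F(1) − F(−1) = 101/12 − (-59/12) = 40/3.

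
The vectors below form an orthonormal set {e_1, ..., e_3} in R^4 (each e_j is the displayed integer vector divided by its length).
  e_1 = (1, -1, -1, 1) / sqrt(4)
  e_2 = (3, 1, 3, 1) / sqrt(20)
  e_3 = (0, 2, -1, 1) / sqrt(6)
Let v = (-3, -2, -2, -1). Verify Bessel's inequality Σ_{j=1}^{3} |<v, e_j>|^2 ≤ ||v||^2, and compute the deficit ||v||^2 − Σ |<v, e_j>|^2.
Σ |<v, e_j>|^2 = 177/10; ||v||^2 = 18; deficit = 3/10

Write each e_j = u_j / sqrt(<u_j, u_j>) where u_j is the displayed integer vector. Then <v, e_j> = <v, u_j> / sqrt(<u_j, u_j>), so |<v, e_j>|^2 = <v, u_j>^2 / <u_j, u_j>.
Coefficients: <v, e_1> = 0/sqrt(4), <v, e_2> = -18/sqrt(20), <v, e_3> = -3/sqrt(6).
Square and sum: Σ |<v, e_j>|^2 = 177/10.
Compute ||v||^2 = v·v = 18.
Deficit = 18 − 177/10 = 3/10 ≥ 0, confirming Bessel's inequality. (The deficit equals ||v − Σ <v,e_j> e_j||^2, the squared distance from v to span{e_j}.)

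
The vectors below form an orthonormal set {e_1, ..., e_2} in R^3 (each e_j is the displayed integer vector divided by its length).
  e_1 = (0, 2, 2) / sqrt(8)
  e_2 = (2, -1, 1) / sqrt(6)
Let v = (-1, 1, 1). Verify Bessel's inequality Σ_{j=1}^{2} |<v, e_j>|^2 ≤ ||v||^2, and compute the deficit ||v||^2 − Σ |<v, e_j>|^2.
Σ |<v, e_j>|^2 = 8/3; ||v||^2 = 3; deficit = 1/3

Write each e_j = u_j / sqrt(<u_j, u_j>) where u_j is the displayed integer vector. Then <v, e_j> = <v, u_j> / sqrt(<u_j, u_j>), so |<v, e_j>|^2 = <v, u_j>^2 / <u_j, u_j>.
Coefficients: <v, e_1> = 4/sqrt(8), <v, e_2> = -2/sqrt(6).
Square and sum: Σ |<v, e_j>|^2 = 8/3.
Compute ||v||^2 = v·v = 3.
Deficit = 3 − 8/3 = 1/3 ≥ 0, confirming Bessel's inequality. (The deficit equals ||v − Σ <v,e_j> e_j||^2, the squared distance from v to span{e_j}.)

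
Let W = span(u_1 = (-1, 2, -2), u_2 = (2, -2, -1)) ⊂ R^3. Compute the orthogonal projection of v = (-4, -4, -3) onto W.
proj_W(v) = (8/13, -2/13, -19/13)

Set up U = [u_1 | ... | u_2] ∈ R^(3×2). The projector onto W = col(U) is P = U (U^T U)^(-1) U^T.
Compute U^T U =
  [9, -4]
  [-4, 9],
and U^T v = (2, 3).
Solve U^T U · c = U^T v for the coefficients: c = (6/13, 7/13). The projection is proj_W(v) = U c.
Check: (v - proj_W(v)) · u_1 = 0  (should be 0).
Check: (v - proj_W(v)) · u_2 = 0  (should be 0).
Result: proj_W(v) = (8/13, -2/13, -19/13).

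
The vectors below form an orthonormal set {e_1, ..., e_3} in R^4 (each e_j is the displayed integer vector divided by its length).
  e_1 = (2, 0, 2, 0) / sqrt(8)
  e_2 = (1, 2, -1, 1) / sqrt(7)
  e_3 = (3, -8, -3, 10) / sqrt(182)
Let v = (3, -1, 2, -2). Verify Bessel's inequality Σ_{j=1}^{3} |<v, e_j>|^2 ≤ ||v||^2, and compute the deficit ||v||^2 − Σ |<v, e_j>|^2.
Σ |<v, e_j>|^2 = 185/13; ||v||^2 = 18; deficit = 49/13

Write each e_j = u_j / sqrt(<u_j, u_j>) where u_j is the displayed integer vector. Then <v, e_j> = <v, u_j> / sqrt(<u_j, u_j>), so |<v, e_j>|^2 = <v, u_j>^2 / <u_j, u_j>.
Coefficients: <v, e_1> = 10/sqrt(8), <v, e_2> = -3/sqrt(7), <v, e_3> = -9/sqrt(182).
Square and sum: Σ |<v, e_j>|^2 = 185/13.
Compute ||v||^2 = v·v = 18.
Deficit = 18 − 185/13 = 49/13 ≥ 0, confirming Bessel's inequality. (The deficit equals ||v − Σ <v,e_j> e_j||^2, the squared distance from v to span{e_j}.)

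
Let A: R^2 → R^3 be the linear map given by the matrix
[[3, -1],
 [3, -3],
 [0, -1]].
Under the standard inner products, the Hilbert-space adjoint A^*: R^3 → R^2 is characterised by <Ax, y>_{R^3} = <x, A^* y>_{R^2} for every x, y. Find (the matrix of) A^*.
A^* = A^T =
[[3, 3, 0],
 [-1, -3, -1]]

For real matrices with standard dot products, the defining identity <Ax, y> = <x, A^* y> gives (Ax)^T y = x^T (A^*) y, i.e. x^T A^T y = x^T (A^*) y. Since this holds for all x, y, we must have A^* = A^T. Therefore
A^* =
[[3, 3, 0],
 [-1, -3, -1]].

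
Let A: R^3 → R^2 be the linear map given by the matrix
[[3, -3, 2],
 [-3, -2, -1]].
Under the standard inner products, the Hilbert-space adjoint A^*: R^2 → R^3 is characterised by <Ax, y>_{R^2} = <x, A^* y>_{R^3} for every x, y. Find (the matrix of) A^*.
A^* = A^T =
[[3, -3],
 [-3, -2],
 [2, -1]]

For real matrices with standard dot products, the defining identity <Ax, y> = <x, A^* y> gives (Ax)^T y = x^T (A^*) y, i.e. x^T A^T y = x^T (A^*) y. Since this holds for all x, y, we must have A^* = A^T. Therefore
A^* =
[[3, -3],
 [-3, -2],
 [2, -1]].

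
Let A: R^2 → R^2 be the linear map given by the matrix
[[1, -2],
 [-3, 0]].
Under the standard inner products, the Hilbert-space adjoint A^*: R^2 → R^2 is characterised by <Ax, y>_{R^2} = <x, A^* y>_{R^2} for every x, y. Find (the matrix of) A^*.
A^* = A^T =
[[1, -3],
 [-2, 0]]

For real matrices with standard dot products, the defining identity <Ax, y> = <x, A^* y> gives (Ax)^T y = x^T (A^*) y, i.e. x^T A^T y = x^T (A^*) y. Since this holds for all x, y, we must have A^* = A^T. Therefore
A^* =
[[1, -3],
 [-2, 0]].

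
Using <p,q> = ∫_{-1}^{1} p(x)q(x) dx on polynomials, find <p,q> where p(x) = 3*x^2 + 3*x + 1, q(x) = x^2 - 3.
<p,q> = -152/15

Expand the product: p(x)·q(x) = 3*x^4 + 3*x^3 - 8*x^2 - 9*x - 3.
∫_{-1}^{1} of each monomial x^k gives [2/(k+1) if k even, 0 if k odd]. Integrating term-by-term (or equivalently evaluating the antiderivative F(x) = 3*x^5/5 + 3*x^4/4 - 8*x^3/3 - 9*x^2/2 - 3*x at the endpoints):
  F(1) − F(−1) = -529/60 − (79/60) = -152/15.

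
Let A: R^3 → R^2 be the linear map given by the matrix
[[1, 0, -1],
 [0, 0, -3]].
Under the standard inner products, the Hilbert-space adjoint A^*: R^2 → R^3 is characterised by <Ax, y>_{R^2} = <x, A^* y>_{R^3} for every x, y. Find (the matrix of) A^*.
A^* = A^T =
[[1, 0],
 [0, 0],
 [-1, -3]]

For real matrices with standard dot products, the defining identity <Ax, y> = <x, A^* y> gives (Ax)^T y = x^T (A^*) y, i.e. x^T A^T y = x^T (A^*) y. Since this holds for all x, y, we must have A^* = A^T. Therefore
A^* =
[[1, 0],
 [0, 0],
 [-1, -3]].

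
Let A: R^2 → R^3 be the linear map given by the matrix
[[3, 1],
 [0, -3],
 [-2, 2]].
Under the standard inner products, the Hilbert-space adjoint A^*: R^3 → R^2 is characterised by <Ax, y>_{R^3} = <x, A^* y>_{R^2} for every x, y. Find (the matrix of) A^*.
A^* = A^T =
[[3, 0, -2],
 [1, -3, 2]]

For real matrices with standard dot products, the defining identity <Ax, y> = <x, A^* y> gives (Ax)^T y = x^T (A^*) y, i.e. x^T A^T y = x^T (A^*) y. Since this holds for all x, y, we must have A^* = A^T. Therefore
A^* =
[[3, 0, -2],
 [1, -3, 2]].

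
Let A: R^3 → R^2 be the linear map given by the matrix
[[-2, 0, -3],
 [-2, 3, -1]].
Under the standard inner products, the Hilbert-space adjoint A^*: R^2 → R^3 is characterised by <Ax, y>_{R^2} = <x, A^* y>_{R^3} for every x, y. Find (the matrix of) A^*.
A^* = A^T =
[[-2, -2],
 [0, 3],
 [-3, -1]]

For real matrices with standard dot products, the defining identity <Ax, y> = <x, A^* y> gives (Ax)^T y = x^T (A^*) y, i.e. x^T A^T y = x^T (A^*) y. Since this holds for all x, y, we must have A^* = A^T. Therefore
A^* =
[[-2, -2],
 [0, 3],
 [-3, -1]].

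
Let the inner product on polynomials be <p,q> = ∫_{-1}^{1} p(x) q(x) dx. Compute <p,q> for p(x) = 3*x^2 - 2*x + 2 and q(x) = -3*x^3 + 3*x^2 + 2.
<p,q> = 22

Expand the product: p(x)·q(x) = -9*x^5 + 15*x^4 - 12*x^3 + 12*x^2 - 4*x + 4.
∫_{-1}^{1} of each monomial x^k gives [2/(k+1) if k even, 0 if k odd]. Integrating term-by-term (or equivalently evaluating the antiderivative F(x) = -3*x^6/2 + 3*x^5 - 3*x^4 + 4*x^3 - 2*x^2 + 4*x at the endpoints):
  F(1) − F(−1) = 9/2 − (-35/2) = 22.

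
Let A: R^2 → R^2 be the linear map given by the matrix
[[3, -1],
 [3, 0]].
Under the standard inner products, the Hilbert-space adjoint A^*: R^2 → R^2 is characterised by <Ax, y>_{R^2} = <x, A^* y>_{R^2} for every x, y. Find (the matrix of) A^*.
A^* = A^T =
[[3, 3],
 [-1, 0]]

For real matrices with standard dot products, the defining identity <Ax, y> = <x, A^* y> gives (Ax)^T y = x^T (A^*) y, i.e. x^T A^T y = x^T (A^*) y. Since this holds for all x, y, we must have A^* = A^T. Therefore
A^* =
[[3, 3],
 [-1, 0]].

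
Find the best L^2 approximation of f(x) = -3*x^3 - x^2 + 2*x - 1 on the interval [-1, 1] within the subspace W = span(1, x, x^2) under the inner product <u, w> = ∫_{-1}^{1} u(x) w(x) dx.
g(x) = -x^2 + x/5 - 1

The best approximation g ∈ W is the orthogonal projection of f onto W. Writing g = a_0 + a_1 x + a_2 x^2, the coefficients solve the normal equations G · a = b where
  G_{ij} = <φ_i, φ_j> and b_i = <f, φ_i>, with φ_0 = 1, φ_1 = x, φ_2 = x^2.
G =
  [2, 0, 2/3]
  [0, 2/3, 0]
  [2/3, 0, 2/5],
b = (-8/3, 2/15, -16/15).
Solving gives a_0 = -1, a_1 = 1/5, a_2 = -1, so
  g(x) = -x^2 + x/5 - 1.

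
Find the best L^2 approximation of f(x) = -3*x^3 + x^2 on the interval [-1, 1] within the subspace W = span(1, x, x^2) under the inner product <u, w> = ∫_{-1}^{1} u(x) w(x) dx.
g(x) = x^2 - 9*x/5

The best approximation g ∈ W is the orthogonal projection of f onto W. Writing g = a_0 + a_1 x + a_2 x^2, the coefficients solve the normal equations G · a = b where
  G_{ij} = <φ_i, φ_j> and b_i = <f, φ_i>, with φ_0 = 1, φ_1 = x, φ_2 = x^2.
G =
  [2, 0, 2/3]
  [0, 2/3, 0]
  [2/3, 0, 2/5],
b = (2/3, -6/5, 2/5).
Solving gives a_0 = 0, a_1 = -9/5, a_2 = 1, so
  g(x) = x^2 - 9*x/5.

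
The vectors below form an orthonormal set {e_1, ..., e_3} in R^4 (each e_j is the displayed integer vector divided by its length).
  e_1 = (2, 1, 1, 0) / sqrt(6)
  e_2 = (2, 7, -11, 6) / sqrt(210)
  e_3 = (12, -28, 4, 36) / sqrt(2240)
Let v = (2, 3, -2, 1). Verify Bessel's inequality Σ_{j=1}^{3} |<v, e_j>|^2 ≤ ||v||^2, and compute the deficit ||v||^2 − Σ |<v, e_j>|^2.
Σ |<v, e_j>|^2 = 18; ||v||^2 = 18; deficit = 0

Write each e_j = u_j / sqrt(<u_j, u_j>) where u_j is the displayed integer vector. Then <v, e_j> = <v, u_j> / sqrt(<u_j, u_j>), so |<v, e_j>|^2 = <v, u_j>^2 / <u_j, u_j>.
Coefficients: <v, e_1> = 5/sqrt(6), <v, e_2> = 53/sqrt(210), <v, e_3> = -32/sqrt(2240).
Square and sum: Σ |<v, e_j>|^2 = 18.
Compute ||v||^2 = v·v = 18.
Deficit = 18 − 18 = 0 ≥ 0, confirming Bessel's inequality. (The deficit equals ||v − Σ <v,e_j> e_j||^2, the squared distance from v to span{e_j}.)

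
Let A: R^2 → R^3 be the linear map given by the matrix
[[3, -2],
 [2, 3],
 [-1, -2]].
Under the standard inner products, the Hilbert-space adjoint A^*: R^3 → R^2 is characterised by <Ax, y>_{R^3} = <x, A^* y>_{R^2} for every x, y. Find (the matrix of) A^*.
A^* = A^T =
[[3, 2, -1],
 [-2, 3, -2]]

For real matrices with standard dot products, the defining identity <Ax, y> = <x, A^* y> gives (Ax)^T y = x^T (A^*) y, i.e. x^T A^T y = x^T (A^*) y. Since this holds for all x, y, we must have A^* = A^T. Therefore
A^* =
[[3, 2, -1],
 [-2, 3, -2]].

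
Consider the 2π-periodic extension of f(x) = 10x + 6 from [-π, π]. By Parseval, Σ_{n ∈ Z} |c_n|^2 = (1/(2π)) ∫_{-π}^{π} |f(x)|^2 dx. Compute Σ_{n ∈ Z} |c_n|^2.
Σ |c_n|^2 = 100π^2/3 + 36

Expand and integrate term by term over [-π, π]:
  ∫ (10x)^2 dx = 100·(2π^3/3); ∫ 2·10·(6)·x dx = 0 (odd integrand); ∫ 6^2 dx = 36·2π.
So (1/(2π)) ∫_{-π}^{π} (10x + 6)^2 dx = 100π^2/3 + 36 = 100π^2/3 + 36.
Parseval ⇒ Σ |c_n|^2 = 100π^2/3 + 36.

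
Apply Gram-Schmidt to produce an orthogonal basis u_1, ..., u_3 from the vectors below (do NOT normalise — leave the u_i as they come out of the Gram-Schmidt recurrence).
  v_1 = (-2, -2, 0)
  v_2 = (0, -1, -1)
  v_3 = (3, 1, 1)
Orthogonal basis:
  u_1 = (-2, -2, 0)
  u_2 = (1/2, -1/2, -1)
  u_3 = (1, -1, 1)

Apply the Gram-Schmidt recurrence
  u_1 = v_1
  u_i = v_i − Σ_{j<i} ((v_i · u_j) / (u_j · u_j)) · u_j.

Step by step this gives:
  u_1 = (-2, -2, 0)
  u_2 = (1/2, -1/2, -1)
  u_3 = (1, -1, 1)

Orthogonality check:
  u_2 · u_1 = 0 (should be 0)
  u_3 · u_1 = 0 (should be 0)
  u_3 · u_2 = 0 (should be 0)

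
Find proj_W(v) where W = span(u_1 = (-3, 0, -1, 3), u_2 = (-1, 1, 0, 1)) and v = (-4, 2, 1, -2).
proj_W(v) = (-19/21, 46/21, 3/7, 19/21)

Set up U = [u_1 | ... | u_2] ∈ R^(4×2). The projector onto W = col(U) is P = U (U^T U)^(-1) U^T.
Compute U^T U =
  [19, 6]
  [6, 3],
and U^T v = (5, 4).
Solve U^T U · c = U^T v for the coefficients: c = (-3/7, 46/21). The projection is proj_W(v) = U c.
Check: (v - proj_W(v)) · u_1 = 0  (should be 0).
Check: (v - proj_W(v)) · u_2 = 0  (should be 0).
Result: proj_W(v) = (-19/21, 46/21, 3/7, 19/21).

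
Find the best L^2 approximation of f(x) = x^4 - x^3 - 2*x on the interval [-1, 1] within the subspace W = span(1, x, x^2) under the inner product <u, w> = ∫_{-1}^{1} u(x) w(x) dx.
g(x) = 6*x^2/7 - 13*x/5 - 3/35

The best approximation g ∈ W is the orthogonal projection of f onto W. Writing g = a_0 + a_1 x + a_2 x^2, the coefficients solve the normal equations G · a = b where
  G_{ij} = <φ_i, φ_j> and b_i = <f, φ_i>, with φ_0 = 1, φ_1 = x, φ_2 = x^2.
G =
  [2, 0, 2/3]
  [0, 2/3, 0]
  [2/3, 0, 2/5],
b = (2/5, -26/15, 2/7).
Solving gives a_0 = -3/35, a_1 = -13/5, a_2 = 6/7, so
  g(x) = 6*x^2/7 - 13*x/5 - 3/35.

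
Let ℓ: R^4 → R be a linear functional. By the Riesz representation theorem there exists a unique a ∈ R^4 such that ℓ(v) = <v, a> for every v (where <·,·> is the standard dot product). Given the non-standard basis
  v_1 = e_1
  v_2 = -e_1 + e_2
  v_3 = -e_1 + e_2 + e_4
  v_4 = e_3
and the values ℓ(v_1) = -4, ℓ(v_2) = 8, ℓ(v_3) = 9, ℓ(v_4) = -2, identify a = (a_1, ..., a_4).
a = (-4, 4, -2, 1)

Write a = (a_1, ..., a_4) in the standard basis. For each basis vector v_i, ℓ(v_i) = <v_i, a> is a linear equation in the a_j's. Collect the n equations into a matrix system V a = ℓ, where row i of V is v_i (expressed in the standard basis). Since V is invertible (lower-triangular with 1s on the diagonal, up to permutation), solve by back-substitution:
  V =
[[1, 0, 0, 0],
 [-1, 1, 0, 0],
 [-1, 1, 0, 1],
 [0, 0, 1, 0]]
  V a = (-4, 8, 9, -2)
Solving gives a = (-4, 4, -2, 1).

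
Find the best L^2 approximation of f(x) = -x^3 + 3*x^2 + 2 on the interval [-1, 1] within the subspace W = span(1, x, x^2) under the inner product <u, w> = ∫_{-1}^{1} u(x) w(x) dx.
g(x) = 3*x^2 - 3*x/5 + 2

The best approximation g ∈ W is the orthogonal projection of f onto W. Writing g = a_0 + a_1 x + a_2 x^2, the coefficients solve the normal equations G · a = b where
  G_{ij} = <φ_i, φ_j> and b_i = <f, φ_i>, with φ_0 = 1, φ_1 = x, φ_2 = x^2.
G =
  [2, 0, 2/3]
  [0, 2/3, 0]
  [2/3, 0, 2/5],
b = (6, -2/5, 38/15).
Solving gives a_0 = 2, a_1 = -3/5, a_2 = 3, so
  g(x) = 3*x^2 - 3*x/5 + 2.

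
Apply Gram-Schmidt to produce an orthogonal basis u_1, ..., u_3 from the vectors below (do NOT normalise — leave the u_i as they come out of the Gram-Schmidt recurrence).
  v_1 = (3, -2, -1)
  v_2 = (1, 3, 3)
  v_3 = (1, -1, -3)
Orthogonal basis:
  u_1 = (3, -2, -1)
  u_2 = (16/7, 15/7, 18/7)
  u_3 = (39/115, 26/23, -143/115)

Apply the Gram-Schmidt recurrence
  u_1 = v_1
  u_i = v_i − Σ_{j<i} ((v_i · u_j) / (u_j · u_j)) · u_j.

Step by step this gives:
  u_1 = (3, -2, -1)
  u_2 = (16/7, 15/7, 18/7)
  u_3 = (39/115, 26/23, -143/115)

Orthogonality check:
  u_2 · u_1 = 0 (should be 0)
  u_3 · u_1 = 0 (should be 0)
  u_3 · u_2 = 0 (should be 0)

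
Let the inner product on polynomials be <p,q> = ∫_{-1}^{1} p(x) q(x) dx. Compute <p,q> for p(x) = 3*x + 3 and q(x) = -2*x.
<p,q> = -4

Expand the product: p(x)·q(x) = -6*x^2 - 6*x.
∫_{-1}^{1} of each monomial x^k gives [2/(k+1) if k even, 0 if k odd]. Integrating term-by-term (or equivalently evaluating the antiderivative F(x) = -2*x^3 - 3*x^2 at the endpoints):
  F(1) − F(−1) = -5 − (-1) = -4.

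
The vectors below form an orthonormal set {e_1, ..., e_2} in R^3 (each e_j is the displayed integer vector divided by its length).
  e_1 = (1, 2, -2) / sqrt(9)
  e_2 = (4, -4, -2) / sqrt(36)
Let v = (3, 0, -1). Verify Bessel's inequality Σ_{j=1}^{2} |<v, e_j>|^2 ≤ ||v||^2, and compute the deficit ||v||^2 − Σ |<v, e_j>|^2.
Σ |<v, e_j>|^2 = 74/9; ||v||^2 = 10; deficit = 16/9

Write each e_j = u_j / sqrt(<u_j, u_j>) where u_j is the displayed integer vector. Then <v, e_j> = <v, u_j> / sqrt(<u_j, u_j>), so |<v, e_j>|^2 = <v, u_j>^2 / <u_j, u_j>.
Coefficients: <v, e_1> = 5/sqrt(9), <v, e_2> = 14/sqrt(36).
Square and sum: Σ |<v, e_j>|^2 = 74/9.
Compute ||v||^2 = v·v = 10.
Deficit = 10 − 74/9 = 16/9 ≥ 0, confirming Bessel's inequality. (The deficit equals ||v − Σ <v,e_j> e_j||^2, the squared distance from v to span{e_j}.)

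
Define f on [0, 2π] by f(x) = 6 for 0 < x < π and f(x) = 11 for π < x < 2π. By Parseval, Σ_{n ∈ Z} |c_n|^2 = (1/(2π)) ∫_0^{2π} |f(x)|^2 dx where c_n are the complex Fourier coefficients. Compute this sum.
Σ |c_n|^2 = 157/2

Parseval equates the L^2 energy of f (normalised by 1/(2π)) with the ℓ^2 sum of its Fourier coefficients: (1/(2π)) ∫_0^{2π} |f|^2 = Σ |c_n|^2.
Compute the left side: (1/(2π)) [∫_0^π 6^2 dx + ∫_π^{2π} 11^2 dx] = (1/(2π)) · (36π + 121π) = (36 + 121)/2 = 157/2.
So Σ_{n ∈ Z} |c_n|^2 = 157/2.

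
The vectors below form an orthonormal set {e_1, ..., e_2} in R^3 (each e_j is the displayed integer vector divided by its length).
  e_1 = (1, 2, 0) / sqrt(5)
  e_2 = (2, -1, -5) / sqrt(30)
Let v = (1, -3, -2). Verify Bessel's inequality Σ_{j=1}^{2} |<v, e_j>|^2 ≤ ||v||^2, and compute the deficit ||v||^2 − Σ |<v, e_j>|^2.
Σ |<v, e_j>|^2 = 25/2; ||v||^2 = 14; deficit = 3/2

Write each e_j = u_j / sqrt(<u_j, u_j>) where u_j is the displayed integer vector. Then <v, e_j> = <v, u_j> / sqrt(<u_j, u_j>), so |<v, e_j>|^2 = <v, u_j>^2 / <u_j, u_j>.
Coefficients: <v, e_1> = -5/sqrt(5), <v, e_2> = 15/sqrt(30).
Square and sum: Σ |<v, e_j>|^2 = 25/2.
Compute ||v||^2 = v·v = 14.
Deficit = 14 − 25/2 = 3/2 ≥ 0, confirming Bessel's inequality. (The deficit equals ||v − Σ <v,e_j> e_j||^2, the squared distance from v to span{e_j}.)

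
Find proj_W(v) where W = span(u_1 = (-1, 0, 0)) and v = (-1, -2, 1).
proj_W(v) = (-1, 0, 0)

Set up U = [u_1 | ... | u_1] ∈ R^(3×1). The projector onto W = col(U) is P = U (U^T U)^(-1) U^T.
Compute U^T U =
  [1],
and U^T v = (1).
Solve U^T U · c = U^T v for the coefficients: c = (1). The projection is proj_W(v) = U c.
Check: (v - proj_W(v)) · u_1 = 0  (should be 0).
Result: proj_W(v) = (-1, 0, 0).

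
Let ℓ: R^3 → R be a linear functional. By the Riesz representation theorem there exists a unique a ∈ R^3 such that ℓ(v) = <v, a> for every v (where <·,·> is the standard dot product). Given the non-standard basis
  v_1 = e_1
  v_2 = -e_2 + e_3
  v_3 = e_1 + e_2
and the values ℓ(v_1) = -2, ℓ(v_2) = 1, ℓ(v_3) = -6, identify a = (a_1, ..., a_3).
a = (-2, -4, -3)

Write a = (a_1, ..., a_3) in the standard basis. For each basis vector v_i, ℓ(v_i) = <v_i, a> is a linear equation in the a_j's. Collect the n equations into a matrix system V a = ℓ, where row i of V is v_i (expressed in the standard basis). Since V is invertible (lower-triangular with 1s on the diagonal, up to permutation), solve by back-substitution:
  V =
[[1, 0, 0],
 [0, -1, 1],
 [1, 1, 0]]
  V a = (-2, 1, -6)
Solving gives a = (-2, -4, -3).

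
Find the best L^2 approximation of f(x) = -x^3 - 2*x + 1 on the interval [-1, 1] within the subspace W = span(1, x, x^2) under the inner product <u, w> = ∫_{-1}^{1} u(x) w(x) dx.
g(x) = 1 - 13*x/5

The best approximation g ∈ W is the orthogonal projection of f onto W. Writing g = a_0 + a_1 x + a_2 x^2, the coefficients solve the normal equations G · a = b where
  G_{ij} = <φ_i, φ_j> and b_i = <f, φ_i>, with φ_0 = 1, φ_1 = x, φ_2 = x^2.
G =
  [2, 0, 2/3]
  [0, 2/3, 0]
  [2/3, 0, 2/5],
b = (2, -26/15, 2/3).
Solving gives a_0 = 1, a_1 = -13/5, a_2 = 0, so
  g(x) = 1 - 13*x/5.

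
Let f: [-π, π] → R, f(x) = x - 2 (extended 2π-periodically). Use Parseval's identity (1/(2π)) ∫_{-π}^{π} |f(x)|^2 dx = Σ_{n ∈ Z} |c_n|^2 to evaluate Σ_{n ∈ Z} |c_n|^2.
Σ |c_n|^2 = π^2/3 + 4

Expand and integrate term by term over [-π, π]:
  ∫ (x)^2 dx = 1·(2π^3/3); ∫ 2·1·(-2)·x dx = 0 (odd integrand); ∫ (-2)^2 dx = 4·2π.
So (1/(2π)) ∫_{-π}^{π} (x - 2)^2 dx = 1π^2/3 + 4 = π^2/3 + 4.
Parseval ⇒ Σ |c_n|^2 = π^2/3 + 4.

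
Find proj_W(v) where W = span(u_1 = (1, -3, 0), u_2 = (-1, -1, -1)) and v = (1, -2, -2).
proj_W(v) = (-1/26, -61/26, -8/13)

Set up U = [u_1 | ... | u_2] ∈ R^(3×2). The projector onto W = col(U) is P = U (U^T U)^(-1) U^T.
Compute U^T U =
  [10, 2]
  [2, 3],
and U^T v = (7, 3).
Solve U^T U · c = U^T v for the coefficients: c = (15/26, 8/13). The projection is proj_W(v) = U c.
Check: (v - proj_W(v)) · u_1 = 0  (should be 0).
Check: (v - proj_W(v)) · u_2 = 0  (should be 0).
Result: proj_W(v) = (-1/26, -61/26, -8/13).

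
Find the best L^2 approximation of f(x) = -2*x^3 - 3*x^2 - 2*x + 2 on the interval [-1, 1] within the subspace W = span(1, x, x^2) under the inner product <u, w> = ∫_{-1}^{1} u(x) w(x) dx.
g(x) = -3*x^2 - 16*x/5 + 2

The best approximation g ∈ W is the orthogonal projection of f onto W. Writing g = a_0 + a_1 x + a_2 x^2, the coefficients solve the normal equations G · a = b where
  G_{ij} = <φ_i, φ_j> and b_i = <f, φ_i>, with φ_0 = 1, φ_1 = x, φ_2 = x^2.
G =
  [2, 0, 2/3]
  [0, 2/3, 0]
  [2/3, 0, 2/5],
b = (2, -32/15, 2/15).
Solving gives a_0 = 2, a_1 = -16/5, a_2 = -3, so
  g(x) = -3*x^2 - 16*x/5 + 2.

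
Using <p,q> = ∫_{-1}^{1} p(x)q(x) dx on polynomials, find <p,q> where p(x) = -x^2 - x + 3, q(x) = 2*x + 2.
<p,q> = 28/3

Expand the product: p(x)·q(x) = -2*x^3 - 4*x^2 + 4*x + 6.
∫_{-1}^{1} of each monomial x^k gives [2/(k+1) if k even, 0 if k odd]. Integrating term-by-term (or equivalently evaluating the antiderivative F(x) = -x^4/2 - 4*x^3/3 + 2*x^2 + 6*x at the endpoints):
  F(1) − F(−1) = 37/6 − (-19/6) = 28/3.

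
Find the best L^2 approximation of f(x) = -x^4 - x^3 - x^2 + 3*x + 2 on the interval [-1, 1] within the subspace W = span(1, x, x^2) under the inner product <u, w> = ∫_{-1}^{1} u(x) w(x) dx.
g(x) = -13*x^2/7 + 12*x/5 + 73/35

The best approximation g ∈ W is the orthogonal projection of f onto W. Writing g = a_0 + a_1 x + a_2 x^2, the coefficients solve the normal equations G · a = b where
  G_{ij} = <φ_i, φ_j> and b_i = <f, φ_i>, with φ_0 = 1, φ_1 = x, φ_2 = x^2.
G =
  [2, 0, 2/3]
  [0, 2/3, 0]
  [2/3, 0, 2/5],
b = (44/15, 8/5, 68/105).
Solving gives a_0 = 73/35, a_1 = 12/5, a_2 = -13/7, so
  g(x) = -13*x^2/7 + 12*x/5 + 73/35.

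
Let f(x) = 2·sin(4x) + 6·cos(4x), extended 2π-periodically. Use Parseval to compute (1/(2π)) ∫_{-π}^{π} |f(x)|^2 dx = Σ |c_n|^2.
Σ |c_n|^2 = 20

Expand |f|^2 and use orthogonality of {sin(nx), cos(mx)} on [-π, π]:
  ∫_{-π}^{π} sin(nx)^2 dx = π, ∫ cos(mx)^2 dx = π, and cross terms integrate to 0.
So ∫_{-π}^{π} f(x)^2 dx = 2^2 · π + 6^2 · π = (4 + 36)π.
Divide by 2π: (4 + 36)/2 = 20.
By Parseval, this equals Σ |c_n|^2.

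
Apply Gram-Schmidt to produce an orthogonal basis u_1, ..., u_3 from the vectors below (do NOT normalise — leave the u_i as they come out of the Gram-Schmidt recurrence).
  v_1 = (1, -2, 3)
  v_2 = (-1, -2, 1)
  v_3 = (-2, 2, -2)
Orthogonal basis:
  u_1 = (1, -2, 3)
  u_2 = (-10/7, -8/7, -2/7)
  u_3 = (-2/3, 2/3, 2/3)

Apply the Gram-Schmidt recurrence
  u_1 = v_1
  u_i = v_i − Σ_{j<i} ((v_i · u_j) / (u_j · u_j)) · u_j.

Step by step this gives:
  u_1 = (1, -2, 3)
  u_2 = (-10/7, -8/7, -2/7)
  u_3 = (-2/3, 2/3, 2/3)

Orthogonality check:
  u_2 · u_1 = 0 (should be 0)
  u_3 · u_1 = 0 (should be 0)
  u_3 · u_2 = 0 (should be 0)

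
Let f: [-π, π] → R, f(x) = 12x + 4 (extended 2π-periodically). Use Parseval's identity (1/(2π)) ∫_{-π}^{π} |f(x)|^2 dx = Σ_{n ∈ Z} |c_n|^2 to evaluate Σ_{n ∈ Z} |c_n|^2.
Σ |c_n|^2 = 48π^2 + 16

Expand and integrate term by term over [-π, π]:
  ∫ (12x)^2 dx = 144·(2π^3/3); ∫ 2·12·(4)·x dx = 0 (odd integrand); ∫ 4^2 dx = 16·2π.
So (1/(2π)) ∫_{-π}^{π} (12x + 4)^2 dx = 144π^2/3 + 16 = 48π^2 + 16.
Parseval ⇒ Σ |c_n|^2 = 48π^2 + 16.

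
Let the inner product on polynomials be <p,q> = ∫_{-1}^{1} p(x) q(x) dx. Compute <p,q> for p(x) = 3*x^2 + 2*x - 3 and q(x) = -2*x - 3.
<p,q> = 28/3

Expand the product: p(x)·q(x) = -6*x^3 - 13*x^2 + 9.
∫_{-1}^{1} of each monomial x^k gives [2/(k+1) if k even, 0 if k odd]. Integrating term-by-term (or equivalently evaluating the antiderivative F(x) = -3*x^4/2 - 13*x^3/3 + 9*x at the endpoints):
  F(1) − F(−1) = 19/6 − (-37/6) = 28/3.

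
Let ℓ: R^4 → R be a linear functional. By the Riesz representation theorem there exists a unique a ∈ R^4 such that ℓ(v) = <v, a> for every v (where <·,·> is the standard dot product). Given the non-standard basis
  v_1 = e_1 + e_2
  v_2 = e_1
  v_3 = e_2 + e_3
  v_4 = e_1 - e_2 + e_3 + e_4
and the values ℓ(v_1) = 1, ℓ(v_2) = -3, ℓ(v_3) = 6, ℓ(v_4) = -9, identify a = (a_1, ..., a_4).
a = (-3, 4, 2, -4)

Write a = (a_1, ..., a_4) in the standard basis. For each basis vector v_i, ℓ(v_i) = <v_i, a> is a linear equation in the a_j's. Collect the n equations into a matrix system V a = ℓ, where row i of V is v_i (expressed in the standard basis). Since V is invertible (lower-triangular with 1s on the diagonal, up to permutation), solve by back-substitution:
  V =
[[1, 1, 0, 0],
 [1, 0, 0, 0],
 [0, 1, 1, 0],
 [1, -1, 1, 1]]
  V a = (1, -3, 6, -9)
Solving gives a = (-3, 4, 2, -4).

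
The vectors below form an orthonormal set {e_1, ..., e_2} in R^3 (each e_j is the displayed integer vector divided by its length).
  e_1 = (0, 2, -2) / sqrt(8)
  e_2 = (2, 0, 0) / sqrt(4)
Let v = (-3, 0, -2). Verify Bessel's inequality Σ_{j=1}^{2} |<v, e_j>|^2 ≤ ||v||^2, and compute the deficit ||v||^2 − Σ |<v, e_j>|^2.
Σ |<v, e_j>|^2 = 11; ||v||^2 = 13; deficit = 2

Write each e_j = u_j / sqrt(<u_j, u_j>) where u_j is the displayed integer vector. Then <v, e_j> = <v, u_j> / sqrt(<u_j, u_j>), so |<v, e_j>|^2 = <v, u_j>^2 / <u_j, u_j>.
Coefficients: <v, e_1> = 4/sqrt(8), <v, e_2> = -6/sqrt(4).
Square and sum: Σ |<v, e_j>|^2 = 11.
Compute ||v||^2 = v·v = 13.
Deficit = 13 − 11 = 2 ≥ 0, confirming Bessel's inequality. (The deficit equals ||v − Σ <v,e_j> e_j||^2, the squared distance from v to span{e_j}.)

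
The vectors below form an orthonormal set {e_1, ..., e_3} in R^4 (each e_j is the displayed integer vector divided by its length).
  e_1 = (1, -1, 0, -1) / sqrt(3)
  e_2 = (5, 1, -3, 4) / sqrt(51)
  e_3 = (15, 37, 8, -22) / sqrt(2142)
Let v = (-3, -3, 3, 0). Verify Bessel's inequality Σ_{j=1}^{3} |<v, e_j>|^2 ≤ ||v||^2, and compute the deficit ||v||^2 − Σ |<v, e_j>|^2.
Σ |<v, e_j>|^2 = 157/7; ||v||^2 = 27; deficit = 32/7

Write each e_j = u_j / sqrt(<u_j, u_j>) where u_j is the displayed integer vector. Then <v, e_j> = <v, u_j> / sqrt(<u_j, u_j>), so |<v, e_j>|^2 = <v, u_j>^2 / <u_j, u_j>.
Coefficients: <v, e_1> = 0/sqrt(3), <v, e_2> = -27/sqrt(51), <v, e_3> = -132/sqrt(2142).
Square and sum: Σ |<v, e_j>|^2 = 157/7.
Compute ||v||^2 = v·v = 27.
Deficit = 27 − 157/7 = 32/7 ≥ 0, confirming Bessel's inequality. (The deficit equals ||v − Σ <v,e_j> e_j||^2, the squared distance from v to span{e_j}.)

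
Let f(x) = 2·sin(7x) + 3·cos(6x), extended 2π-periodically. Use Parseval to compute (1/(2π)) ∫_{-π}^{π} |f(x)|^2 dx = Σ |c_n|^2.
Σ |c_n|^2 = 13/2

Expand |f|^2 and use orthogonality of {sin(nx), cos(mx)} on [-π, π]:
  ∫_{-π}^{π} sin(nx)^2 dx = π, ∫ cos(mx)^2 dx = π, and cross terms integrate to 0.
So ∫_{-π}^{π} f(x)^2 dx = 2^2 · π + 3^2 · π = (4 + 9)π.
Divide by 2π: (4 + 9)/2 = 13/2.
By Parseval, this equals Σ |c_n|^2.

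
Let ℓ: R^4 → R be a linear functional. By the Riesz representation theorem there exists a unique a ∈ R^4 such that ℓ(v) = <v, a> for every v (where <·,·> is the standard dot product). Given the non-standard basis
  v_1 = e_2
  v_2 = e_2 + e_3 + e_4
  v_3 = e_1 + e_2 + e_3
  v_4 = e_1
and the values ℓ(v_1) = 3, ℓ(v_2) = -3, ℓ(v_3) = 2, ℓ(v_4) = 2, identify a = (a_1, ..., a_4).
a = (2, 3, -3, -3)

Write a = (a_1, ..., a_4) in the standard basis. For each basis vector v_i, ℓ(v_i) = <v_i, a> is a linear equation in the a_j's. Collect the n equations into a matrix system V a = ℓ, where row i of V is v_i (expressed in the standard basis). Since V is invertible (lower-triangular with 1s on the diagonal, up to permutation), solve by back-substitution:
  V =
[[0, 1, 0, 0],
 [0, 1, 1, 1],
 [1, 1, 1, 0],
 [1, 0, 0, 0]]
  V a = (3, -3, 2, 2)
Solving gives a = (2, 3, -3, -3).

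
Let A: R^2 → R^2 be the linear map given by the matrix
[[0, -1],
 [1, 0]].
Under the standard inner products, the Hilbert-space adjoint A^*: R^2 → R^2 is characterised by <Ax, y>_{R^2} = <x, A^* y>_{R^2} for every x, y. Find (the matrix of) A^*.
A^* = A^T =
[[0, 1],
 [-1, 0]]

For real matrices with standard dot products, the defining identity <Ax, y> = <x, A^* y> gives (Ax)^T y = x^T (A^*) y, i.e. x^T A^T y = x^T (A^*) y. Since this holds for all x, y, we must have A^* = A^T. Therefore
A^* =
[[0, 1],
 [-1, 0]].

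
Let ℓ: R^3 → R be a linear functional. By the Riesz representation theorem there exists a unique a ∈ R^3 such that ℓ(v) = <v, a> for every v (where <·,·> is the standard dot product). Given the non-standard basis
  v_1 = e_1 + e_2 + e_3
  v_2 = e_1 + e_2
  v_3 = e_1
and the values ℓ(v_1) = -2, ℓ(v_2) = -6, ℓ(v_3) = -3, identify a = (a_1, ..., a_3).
a = (-3, -3, 4)

Write a = (a_1, ..., a_3) in the standard basis. For each basis vector v_i, ℓ(v_i) = <v_i, a> is a linear equation in the a_j's. Collect the n equations into a matrix system V a = ℓ, where row i of V is v_i (expressed in the standard basis). Since V is invertible (lower-triangular with 1s on the diagonal, up to permutation), solve by back-substitution:
  V =
[[1, 1, 1],
 [1, 1, 0],
 [1, 0, 0]]
  V a = (-2, -6, -3)
Solving gives a = (-3, -3, 4).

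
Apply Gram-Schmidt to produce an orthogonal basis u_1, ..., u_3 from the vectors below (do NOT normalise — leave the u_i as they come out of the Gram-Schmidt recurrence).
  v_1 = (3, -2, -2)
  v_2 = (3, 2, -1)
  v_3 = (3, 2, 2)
Orthogonal basis:
  u_1 = (3, -2, -2)
  u_2 = (30/17, 48/17, -3/17)
  u_3 = (8/7, -4/7, 16/7)

Apply the Gram-Schmidt recurrence
  u_1 = v_1
  u_i = v_i − Σ_{j<i} ((v_i · u_j) / (u_j · u_j)) · u_j.

Step by step this gives:
  u_1 = (3, -2, -2)
  u_2 = (30/17, 48/17, -3/17)
  u_3 = (8/7, -4/7, 16/7)

Orthogonality check:
  u_2 · u_1 = 0 (should be 0)
  u_3 · u_1 = 0 (should be 0)
  u_3 · u_2 = 0 (should be 0)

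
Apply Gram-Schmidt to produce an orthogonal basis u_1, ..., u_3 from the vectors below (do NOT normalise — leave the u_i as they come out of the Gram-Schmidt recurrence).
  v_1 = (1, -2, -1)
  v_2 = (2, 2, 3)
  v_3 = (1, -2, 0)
Orthogonal basis:
  u_1 = (1, -2, -1)
  u_2 = (17/6, 1/3, 13/6)
  u_3 = (-24/77, -30/77, 36/77)

Apply the Gram-Schmidt recurrence
  u_1 = v_1
  u_i = v_i − Σ_{j<i} ((v_i · u_j) / (u_j · u_j)) · u_j.

Step by step this gives:
  u_1 = (1, -2, -1)
  u_2 = (17/6, 1/3, 13/6)
  u_3 = (-24/77, -30/77, 36/77)

Orthogonality check:
  u_2 · u_1 = 0 (should be 0)
  u_3 · u_1 = 0 (should be 0)
  u_3 · u_2 = 0 (should be 0)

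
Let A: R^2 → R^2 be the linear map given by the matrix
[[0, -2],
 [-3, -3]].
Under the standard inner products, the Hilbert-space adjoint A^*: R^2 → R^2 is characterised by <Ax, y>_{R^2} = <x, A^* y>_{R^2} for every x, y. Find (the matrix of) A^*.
A^* = A^T =
[[0, -3],
 [-2, -3]]

For real matrices with standard dot products, the defining identity <Ax, y> = <x, A^* y> gives (Ax)^T y = x^T (A^*) y, i.e. x^T A^T y = x^T (A^*) y. Since this holds for all x, y, we must have A^* = A^T. Therefore
A^* =
[[0, -3],
 [-2, -3]].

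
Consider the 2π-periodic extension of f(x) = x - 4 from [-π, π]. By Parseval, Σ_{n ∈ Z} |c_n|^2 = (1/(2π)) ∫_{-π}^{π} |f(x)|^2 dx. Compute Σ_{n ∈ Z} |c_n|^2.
Σ |c_n|^2 = π^2/3 + 16

Expand and integrate term by term over [-π, π]:
  ∫ (x)^2 dx = 1·(2π^3/3); ∫ 2·1·(-4)·x dx = 0 (odd integrand); ∫ (-4)^2 dx = 16·2π.
So (1/(2π)) ∫_{-π}^{π} (x - 4)^2 dx = 1π^2/3 + 16 = π^2/3 + 16.
Parseval ⇒ Σ |c_n|^2 = π^2/3 + 16.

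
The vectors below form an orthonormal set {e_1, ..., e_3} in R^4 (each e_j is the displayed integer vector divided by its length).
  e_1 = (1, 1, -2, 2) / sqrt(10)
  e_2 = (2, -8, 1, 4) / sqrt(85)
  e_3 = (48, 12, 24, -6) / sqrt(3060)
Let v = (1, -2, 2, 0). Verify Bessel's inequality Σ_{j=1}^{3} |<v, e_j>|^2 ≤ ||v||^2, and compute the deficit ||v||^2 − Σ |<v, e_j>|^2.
Σ |<v, e_j>|^2 = 89/10; ||v||^2 = 9; deficit = 1/10

Write each e_j = u_j / sqrt(<u_j, u_j>) where u_j is the displayed integer vector. Then <v, e_j> = <v, u_j> / sqrt(<u_j, u_j>), so |<v, e_j>|^2 = <v, u_j>^2 / <u_j, u_j>.
Coefficients: <v, e_1> = -5/sqrt(10), <v, e_2> = 20/sqrt(85), <v, e_3> = 72/sqrt(3060).
Square and sum: Σ |<v, e_j>|^2 = 89/10.
Compute ||v||^2 = v·v = 9.
Deficit = 9 − 89/10 = 1/10 ≥ 0, confirming Bessel's inequality. (The deficit equals ||v − Σ <v,e_j> e_j||^2, the squared distance from v to span{e_j}.)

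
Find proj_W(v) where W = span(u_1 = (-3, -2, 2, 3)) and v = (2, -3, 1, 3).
proj_W(v) = (-33/26, -11/13, 11/13, 33/26)

Set up U = [u_1 | ... | u_1] ∈ R^(4×1). The projector onto W = col(U) is P = U (U^T U)^(-1) U^T.
Compute U^T U =
  [26],
and U^T v = (11).
Solve U^T U · c = U^T v for the coefficients: c = (11/26). The projection is proj_W(v) = U c.
Check: (v - proj_W(v)) · u_1 = 0  (should be 0).
Result: proj_W(v) = (-33/26, -11/13, 11/13, 33/26).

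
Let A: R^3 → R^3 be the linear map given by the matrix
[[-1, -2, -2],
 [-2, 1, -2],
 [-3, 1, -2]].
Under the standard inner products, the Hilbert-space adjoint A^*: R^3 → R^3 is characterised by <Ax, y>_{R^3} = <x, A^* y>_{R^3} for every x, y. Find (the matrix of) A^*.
A^* = A^T =
[[-1, -2, -3],
 [-2, 1, 1],
 [-2, -2, -2]]

For real matrices with standard dot products, the defining identity <Ax, y> = <x, A^* y> gives (Ax)^T y = x^T (A^*) y, i.e. x^T A^T y = x^T (A^*) y. Since this holds for all x, y, we must have A^* = A^T. Therefore
A^* =
[[-1, -2, -3],
 [-2, 1, 1],
 [-2, -2, -2]].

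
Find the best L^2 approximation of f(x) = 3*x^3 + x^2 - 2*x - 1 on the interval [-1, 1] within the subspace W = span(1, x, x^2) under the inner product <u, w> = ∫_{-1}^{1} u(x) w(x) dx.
g(x) = x^2 - x/5 - 1

The best approximation g ∈ W is the orthogonal projection of f onto W. Writing g = a_0 + a_1 x + a_2 x^2, the coefficients solve the normal equations G · a = b where
  G_{ij} = <φ_i, φ_j> and b_i = <f, φ_i>, with φ_0 = 1, φ_1 = x, φ_2 = x^2.
G =
  [2, 0, 2/3]
  [0, 2/3, 0]
  [2/3, 0, 2/5],
b = (-4/3, -2/15, -4/15).
Solving gives a_0 = -1, a_1 = -1/5, a_2 = 1, so
  g(x) = x^2 - x/5 - 1.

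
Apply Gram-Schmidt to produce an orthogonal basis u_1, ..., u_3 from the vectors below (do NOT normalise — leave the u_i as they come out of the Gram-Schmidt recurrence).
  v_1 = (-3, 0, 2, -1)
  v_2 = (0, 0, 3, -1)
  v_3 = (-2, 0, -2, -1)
Orthogonal basis:
  u_1 = (-3, 0, 2, -1)
  u_2 = (3/2, 0, 2, -1/2)
  u_3 = (1/7, 0, -3/7, -9/7)

Apply the Gram-Schmidt recurrence
  u_1 = v_1
  u_i = v_i − Σ_{j<i} ((v_i · u_j) / (u_j · u_j)) · u_j.

Step by step this gives:
  u_1 = (-3, 0, 2, -1)
  u_2 = (3/2, 0, 2, -1/2)
  u_3 = (1/7, 0, -3/7, -9/7)

Orthogonality check:
  u_2 · u_1 = 0 (should be 0)
  u_3 · u_1 = 0 (should be 0)
  u_3 · u_2 = 0 (should be 0)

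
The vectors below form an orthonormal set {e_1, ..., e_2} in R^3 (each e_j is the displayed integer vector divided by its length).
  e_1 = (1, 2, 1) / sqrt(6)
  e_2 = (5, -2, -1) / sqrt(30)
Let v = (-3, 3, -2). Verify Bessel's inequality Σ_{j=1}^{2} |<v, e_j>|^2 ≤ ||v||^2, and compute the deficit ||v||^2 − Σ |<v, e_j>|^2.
Σ |<v, e_j>|^2 = 61/5; ||v||^2 = 22; deficit = 49/5

Write each e_j = u_j / sqrt(<u_j, u_j>) where u_j is the displayed integer vector. Then <v, e_j> = <v, u_j> / sqrt(<u_j, u_j>), so |<v, e_j>|^2 = <v, u_j>^2 / <u_j, u_j>.
Coefficients: <v, e_1> = 1/sqrt(6), <v, e_2> = -19/sqrt(30).
Square and sum: Σ |<v, e_j>|^2 = 61/5.
Compute ||v||^2 = v·v = 22.
Deficit = 22 − 61/5 = 49/5 ≥ 0, confirming Bessel's inequality. (The deficit equals ||v − Σ <v,e_j> e_j||^2, the squared distance from v to span{e_j}.)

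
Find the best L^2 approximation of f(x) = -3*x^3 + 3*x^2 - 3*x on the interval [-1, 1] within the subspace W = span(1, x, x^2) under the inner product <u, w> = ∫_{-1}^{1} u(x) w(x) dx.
g(x) = 3*x^2 - 24*x/5

The best approximation g ∈ W is the orthogonal projection of f onto W. Writing g = a_0 + a_1 x + a_2 x^2, the coefficients solve the normal equations G · a = b where
  G_{ij} = <φ_i, φ_j> and b_i = <f, φ_i>, with φ_0 = 1, φ_1 = x, φ_2 = x^2.
G =
  [2, 0, 2/3]
  [0, 2/3, 0]
  [2/3, 0, 2/5],
b = (2, -16/5, 6/5).
Solving gives a_0 = 0, a_1 = -24/5, a_2 = 3, so
  g(x) = 3*x^2 - 24*x/5.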